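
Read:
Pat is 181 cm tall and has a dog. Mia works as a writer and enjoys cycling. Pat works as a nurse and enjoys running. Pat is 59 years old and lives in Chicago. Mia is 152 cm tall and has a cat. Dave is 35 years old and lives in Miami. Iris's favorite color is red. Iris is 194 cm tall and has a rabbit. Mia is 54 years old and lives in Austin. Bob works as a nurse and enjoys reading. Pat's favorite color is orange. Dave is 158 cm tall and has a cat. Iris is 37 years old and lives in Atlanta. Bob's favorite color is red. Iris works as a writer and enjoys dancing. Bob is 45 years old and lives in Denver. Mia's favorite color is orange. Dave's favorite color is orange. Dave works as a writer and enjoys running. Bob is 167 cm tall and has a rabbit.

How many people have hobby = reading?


Count: 1

1


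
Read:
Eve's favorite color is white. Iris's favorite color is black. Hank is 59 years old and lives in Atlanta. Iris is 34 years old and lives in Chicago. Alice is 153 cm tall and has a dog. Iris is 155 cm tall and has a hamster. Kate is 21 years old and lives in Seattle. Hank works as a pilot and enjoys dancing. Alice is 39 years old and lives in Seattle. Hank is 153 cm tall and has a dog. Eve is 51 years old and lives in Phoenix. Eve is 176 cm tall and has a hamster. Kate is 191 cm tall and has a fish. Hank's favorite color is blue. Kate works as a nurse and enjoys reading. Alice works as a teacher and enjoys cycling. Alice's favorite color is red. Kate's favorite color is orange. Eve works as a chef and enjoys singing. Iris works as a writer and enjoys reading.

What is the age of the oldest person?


Oldest: Hank at 59

59


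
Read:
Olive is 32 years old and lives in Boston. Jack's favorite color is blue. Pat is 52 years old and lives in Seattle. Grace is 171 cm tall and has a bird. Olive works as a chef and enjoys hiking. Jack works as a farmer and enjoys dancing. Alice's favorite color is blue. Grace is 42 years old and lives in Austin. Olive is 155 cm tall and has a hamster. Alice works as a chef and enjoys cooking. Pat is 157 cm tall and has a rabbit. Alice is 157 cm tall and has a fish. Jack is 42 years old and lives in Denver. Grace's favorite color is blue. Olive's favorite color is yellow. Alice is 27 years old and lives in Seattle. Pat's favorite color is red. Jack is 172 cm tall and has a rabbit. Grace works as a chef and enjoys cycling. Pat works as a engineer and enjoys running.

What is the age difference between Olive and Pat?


|32 - 52| = 20

20


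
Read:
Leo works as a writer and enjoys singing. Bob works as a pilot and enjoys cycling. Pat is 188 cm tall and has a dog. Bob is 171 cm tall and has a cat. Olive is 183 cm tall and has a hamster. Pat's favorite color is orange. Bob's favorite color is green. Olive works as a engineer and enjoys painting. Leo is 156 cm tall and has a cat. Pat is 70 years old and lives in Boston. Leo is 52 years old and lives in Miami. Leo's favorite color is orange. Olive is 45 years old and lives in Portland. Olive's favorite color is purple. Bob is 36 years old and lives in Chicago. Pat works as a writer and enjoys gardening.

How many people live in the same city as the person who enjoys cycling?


Person with hobby cycling is Bob, city Chicago. Count = 1

1


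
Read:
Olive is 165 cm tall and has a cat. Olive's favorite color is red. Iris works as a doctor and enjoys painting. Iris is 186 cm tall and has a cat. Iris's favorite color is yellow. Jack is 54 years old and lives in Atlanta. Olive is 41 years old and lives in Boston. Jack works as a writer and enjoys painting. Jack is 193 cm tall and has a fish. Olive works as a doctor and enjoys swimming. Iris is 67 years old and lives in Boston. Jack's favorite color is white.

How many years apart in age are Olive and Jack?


41 vs 54, diff = 13

13


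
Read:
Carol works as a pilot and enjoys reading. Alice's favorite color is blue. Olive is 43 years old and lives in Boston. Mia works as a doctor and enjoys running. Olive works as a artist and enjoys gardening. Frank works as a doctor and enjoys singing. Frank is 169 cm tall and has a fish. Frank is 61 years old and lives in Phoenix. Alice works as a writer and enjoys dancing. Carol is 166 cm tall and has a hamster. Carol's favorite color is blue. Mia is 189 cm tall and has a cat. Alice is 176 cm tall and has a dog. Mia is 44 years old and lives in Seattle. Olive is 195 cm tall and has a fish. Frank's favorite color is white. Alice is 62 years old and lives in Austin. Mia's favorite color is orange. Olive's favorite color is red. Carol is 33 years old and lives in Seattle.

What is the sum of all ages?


43+62+61+44+33 = 243

243


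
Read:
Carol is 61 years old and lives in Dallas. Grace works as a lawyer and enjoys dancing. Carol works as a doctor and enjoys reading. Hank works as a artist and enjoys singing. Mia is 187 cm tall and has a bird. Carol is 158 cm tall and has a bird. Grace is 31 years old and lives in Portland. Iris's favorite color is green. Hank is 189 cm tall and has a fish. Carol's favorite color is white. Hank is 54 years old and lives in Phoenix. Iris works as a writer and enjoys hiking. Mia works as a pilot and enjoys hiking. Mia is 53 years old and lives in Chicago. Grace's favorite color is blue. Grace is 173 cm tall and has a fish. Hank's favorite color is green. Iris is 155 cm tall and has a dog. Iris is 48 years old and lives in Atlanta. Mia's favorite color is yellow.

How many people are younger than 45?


Filter: 1

1


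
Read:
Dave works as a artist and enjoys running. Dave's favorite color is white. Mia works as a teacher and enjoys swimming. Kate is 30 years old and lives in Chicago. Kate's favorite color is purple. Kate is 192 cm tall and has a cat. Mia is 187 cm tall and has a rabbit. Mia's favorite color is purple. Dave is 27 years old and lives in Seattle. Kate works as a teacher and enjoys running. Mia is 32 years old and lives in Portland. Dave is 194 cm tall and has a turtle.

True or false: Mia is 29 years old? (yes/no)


Mia is actually 32. no

no


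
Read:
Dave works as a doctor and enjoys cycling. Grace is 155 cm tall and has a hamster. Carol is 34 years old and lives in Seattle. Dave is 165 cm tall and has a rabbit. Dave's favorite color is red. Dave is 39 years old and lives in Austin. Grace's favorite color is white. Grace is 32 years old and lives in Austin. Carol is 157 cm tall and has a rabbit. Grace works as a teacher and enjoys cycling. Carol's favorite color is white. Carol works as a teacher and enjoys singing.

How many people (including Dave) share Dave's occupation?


Dave is a doctor. Count = 1

1


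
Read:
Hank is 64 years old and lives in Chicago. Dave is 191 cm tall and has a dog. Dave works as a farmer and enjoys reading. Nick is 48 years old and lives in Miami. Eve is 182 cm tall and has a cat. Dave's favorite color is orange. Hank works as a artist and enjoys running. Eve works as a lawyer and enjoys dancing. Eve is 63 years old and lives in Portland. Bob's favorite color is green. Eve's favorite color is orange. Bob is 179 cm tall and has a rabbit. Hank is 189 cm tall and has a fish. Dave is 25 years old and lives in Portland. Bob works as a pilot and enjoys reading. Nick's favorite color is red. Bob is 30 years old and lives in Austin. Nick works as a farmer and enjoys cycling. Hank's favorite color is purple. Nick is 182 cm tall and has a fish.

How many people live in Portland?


Count in Portland: 2

2


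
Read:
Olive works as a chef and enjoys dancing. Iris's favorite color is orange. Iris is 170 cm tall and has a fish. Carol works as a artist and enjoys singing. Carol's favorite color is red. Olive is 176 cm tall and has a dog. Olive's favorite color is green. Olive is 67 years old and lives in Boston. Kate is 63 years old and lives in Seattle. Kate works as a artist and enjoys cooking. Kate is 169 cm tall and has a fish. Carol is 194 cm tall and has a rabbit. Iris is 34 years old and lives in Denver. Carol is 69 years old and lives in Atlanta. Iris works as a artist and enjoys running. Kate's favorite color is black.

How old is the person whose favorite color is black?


Person with favorite color=black is Kate, age 63

63


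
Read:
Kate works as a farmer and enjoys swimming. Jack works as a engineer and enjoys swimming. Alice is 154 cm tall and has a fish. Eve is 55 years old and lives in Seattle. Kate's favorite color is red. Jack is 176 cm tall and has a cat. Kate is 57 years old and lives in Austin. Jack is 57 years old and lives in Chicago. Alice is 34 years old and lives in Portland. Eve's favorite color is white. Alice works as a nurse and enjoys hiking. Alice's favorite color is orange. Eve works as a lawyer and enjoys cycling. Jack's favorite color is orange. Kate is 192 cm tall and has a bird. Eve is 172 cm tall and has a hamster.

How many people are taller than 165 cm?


Taller than 165: 3

3


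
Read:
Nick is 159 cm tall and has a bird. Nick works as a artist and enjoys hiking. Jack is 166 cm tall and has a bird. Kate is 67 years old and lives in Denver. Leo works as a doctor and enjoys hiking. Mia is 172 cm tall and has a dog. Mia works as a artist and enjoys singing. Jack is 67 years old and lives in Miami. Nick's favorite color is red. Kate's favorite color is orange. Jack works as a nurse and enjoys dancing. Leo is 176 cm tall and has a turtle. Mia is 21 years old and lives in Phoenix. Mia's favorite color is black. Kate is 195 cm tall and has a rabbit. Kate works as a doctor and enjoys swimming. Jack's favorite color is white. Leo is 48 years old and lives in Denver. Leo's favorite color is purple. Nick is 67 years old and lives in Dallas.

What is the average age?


Sum=270, n=5, avg=54

54


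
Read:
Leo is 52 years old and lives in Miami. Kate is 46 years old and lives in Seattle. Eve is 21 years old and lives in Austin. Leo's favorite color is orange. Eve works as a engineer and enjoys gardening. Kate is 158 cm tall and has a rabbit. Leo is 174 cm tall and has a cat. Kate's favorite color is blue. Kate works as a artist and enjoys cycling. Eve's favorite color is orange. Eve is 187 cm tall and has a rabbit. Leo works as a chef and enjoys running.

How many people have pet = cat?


Count: 1

1


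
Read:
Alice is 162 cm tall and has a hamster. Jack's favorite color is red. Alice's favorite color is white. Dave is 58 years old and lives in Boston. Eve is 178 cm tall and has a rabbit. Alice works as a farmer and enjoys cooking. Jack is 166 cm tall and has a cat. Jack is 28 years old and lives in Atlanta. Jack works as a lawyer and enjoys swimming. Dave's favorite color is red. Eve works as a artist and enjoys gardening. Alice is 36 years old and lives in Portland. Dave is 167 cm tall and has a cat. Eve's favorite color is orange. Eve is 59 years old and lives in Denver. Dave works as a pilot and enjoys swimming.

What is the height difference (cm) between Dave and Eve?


|167 - 178| = 11

11


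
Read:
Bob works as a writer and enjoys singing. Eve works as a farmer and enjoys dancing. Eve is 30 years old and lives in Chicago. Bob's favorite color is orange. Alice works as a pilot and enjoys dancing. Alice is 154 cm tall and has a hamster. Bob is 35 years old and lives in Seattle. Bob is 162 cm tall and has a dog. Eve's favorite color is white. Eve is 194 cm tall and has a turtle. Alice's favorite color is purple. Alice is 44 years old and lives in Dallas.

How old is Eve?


Eve is 30 years old

30


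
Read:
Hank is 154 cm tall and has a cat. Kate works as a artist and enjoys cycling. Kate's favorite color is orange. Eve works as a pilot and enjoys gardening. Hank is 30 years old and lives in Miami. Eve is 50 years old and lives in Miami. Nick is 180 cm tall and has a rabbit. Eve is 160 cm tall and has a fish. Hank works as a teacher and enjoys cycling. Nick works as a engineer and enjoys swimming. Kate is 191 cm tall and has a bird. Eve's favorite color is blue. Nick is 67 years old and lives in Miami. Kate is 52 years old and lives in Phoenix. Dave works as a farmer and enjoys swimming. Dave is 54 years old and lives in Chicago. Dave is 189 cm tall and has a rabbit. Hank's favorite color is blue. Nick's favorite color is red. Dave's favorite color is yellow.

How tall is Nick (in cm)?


Nick is 180 cm tall

180


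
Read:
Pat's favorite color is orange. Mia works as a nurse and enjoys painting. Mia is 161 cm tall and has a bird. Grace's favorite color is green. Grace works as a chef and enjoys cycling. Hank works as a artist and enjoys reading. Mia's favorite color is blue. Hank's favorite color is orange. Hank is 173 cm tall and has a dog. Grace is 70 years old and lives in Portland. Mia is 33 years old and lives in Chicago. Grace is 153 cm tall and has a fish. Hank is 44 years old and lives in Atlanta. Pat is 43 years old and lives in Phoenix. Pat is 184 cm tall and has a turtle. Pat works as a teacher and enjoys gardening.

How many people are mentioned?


People: Hank, Grace, Pat, Mia. Count = 4

4


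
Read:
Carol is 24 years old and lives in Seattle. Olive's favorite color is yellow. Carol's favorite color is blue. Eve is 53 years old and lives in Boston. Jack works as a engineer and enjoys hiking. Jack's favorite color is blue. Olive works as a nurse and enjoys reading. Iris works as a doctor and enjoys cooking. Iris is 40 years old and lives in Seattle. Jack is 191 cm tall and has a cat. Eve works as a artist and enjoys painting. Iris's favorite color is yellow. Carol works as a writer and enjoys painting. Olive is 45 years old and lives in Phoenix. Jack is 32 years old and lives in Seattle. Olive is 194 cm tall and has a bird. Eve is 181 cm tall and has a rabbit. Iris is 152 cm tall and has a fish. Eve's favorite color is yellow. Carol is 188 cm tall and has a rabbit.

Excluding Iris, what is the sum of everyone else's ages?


Sum (excluding Iris): 154

154


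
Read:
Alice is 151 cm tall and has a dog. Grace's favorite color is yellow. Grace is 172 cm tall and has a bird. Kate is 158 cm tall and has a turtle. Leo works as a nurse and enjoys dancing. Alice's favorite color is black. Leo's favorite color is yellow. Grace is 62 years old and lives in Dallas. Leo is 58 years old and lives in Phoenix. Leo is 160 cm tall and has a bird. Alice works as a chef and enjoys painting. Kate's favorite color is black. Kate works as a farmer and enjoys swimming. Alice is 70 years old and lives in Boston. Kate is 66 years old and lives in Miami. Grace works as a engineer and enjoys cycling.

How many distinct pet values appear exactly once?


Unique pet values: 2

2


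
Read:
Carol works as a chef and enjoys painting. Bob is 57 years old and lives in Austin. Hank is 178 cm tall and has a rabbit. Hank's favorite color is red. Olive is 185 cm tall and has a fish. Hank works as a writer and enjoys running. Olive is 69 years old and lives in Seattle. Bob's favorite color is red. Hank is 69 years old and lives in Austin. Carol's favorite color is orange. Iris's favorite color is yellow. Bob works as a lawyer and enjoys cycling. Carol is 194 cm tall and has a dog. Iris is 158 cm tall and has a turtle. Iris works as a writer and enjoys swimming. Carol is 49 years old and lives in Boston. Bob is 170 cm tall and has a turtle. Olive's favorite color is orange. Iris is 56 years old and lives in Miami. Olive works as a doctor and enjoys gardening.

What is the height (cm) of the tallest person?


Tallest: Carol at 194 cm

194


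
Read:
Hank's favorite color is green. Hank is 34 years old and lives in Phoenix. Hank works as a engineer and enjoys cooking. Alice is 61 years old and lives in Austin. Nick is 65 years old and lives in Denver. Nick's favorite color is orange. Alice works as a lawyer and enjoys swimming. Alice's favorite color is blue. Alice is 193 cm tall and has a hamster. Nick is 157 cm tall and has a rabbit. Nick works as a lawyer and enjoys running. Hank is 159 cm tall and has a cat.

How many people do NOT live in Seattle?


Not in Seattle: 3

3


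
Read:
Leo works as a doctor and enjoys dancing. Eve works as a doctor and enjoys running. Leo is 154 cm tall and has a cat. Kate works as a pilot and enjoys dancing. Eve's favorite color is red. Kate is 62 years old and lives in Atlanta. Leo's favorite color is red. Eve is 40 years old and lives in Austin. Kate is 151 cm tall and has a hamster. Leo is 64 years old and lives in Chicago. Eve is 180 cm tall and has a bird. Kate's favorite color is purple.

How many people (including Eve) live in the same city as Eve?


Eve lives in Austin. Count = 1

1


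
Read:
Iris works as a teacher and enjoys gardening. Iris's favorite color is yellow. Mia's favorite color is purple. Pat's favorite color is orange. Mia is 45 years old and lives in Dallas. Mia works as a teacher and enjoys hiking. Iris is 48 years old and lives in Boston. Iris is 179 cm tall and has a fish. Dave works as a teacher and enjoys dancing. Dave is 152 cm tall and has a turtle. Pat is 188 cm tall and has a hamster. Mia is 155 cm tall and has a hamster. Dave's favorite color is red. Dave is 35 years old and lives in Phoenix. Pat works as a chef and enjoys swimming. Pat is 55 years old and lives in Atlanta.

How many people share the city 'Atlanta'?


Count: 1

1


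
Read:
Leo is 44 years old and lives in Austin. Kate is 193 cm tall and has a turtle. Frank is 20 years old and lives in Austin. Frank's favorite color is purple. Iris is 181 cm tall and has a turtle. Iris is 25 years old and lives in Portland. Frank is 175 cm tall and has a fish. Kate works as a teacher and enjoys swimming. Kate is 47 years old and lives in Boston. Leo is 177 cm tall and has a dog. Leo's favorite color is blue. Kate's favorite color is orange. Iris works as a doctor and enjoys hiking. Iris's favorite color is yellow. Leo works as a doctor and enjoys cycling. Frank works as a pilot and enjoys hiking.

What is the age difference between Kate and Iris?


|47 - 25| = 22

22


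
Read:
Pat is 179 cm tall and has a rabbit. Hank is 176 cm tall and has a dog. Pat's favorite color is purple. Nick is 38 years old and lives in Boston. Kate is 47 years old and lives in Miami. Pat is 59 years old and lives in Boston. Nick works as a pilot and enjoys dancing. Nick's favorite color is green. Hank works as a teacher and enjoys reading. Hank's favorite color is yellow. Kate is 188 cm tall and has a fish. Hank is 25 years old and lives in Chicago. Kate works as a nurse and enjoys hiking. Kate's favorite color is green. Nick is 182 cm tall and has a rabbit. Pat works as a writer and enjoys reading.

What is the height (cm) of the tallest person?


Tallest: Kate at 188 cm

188


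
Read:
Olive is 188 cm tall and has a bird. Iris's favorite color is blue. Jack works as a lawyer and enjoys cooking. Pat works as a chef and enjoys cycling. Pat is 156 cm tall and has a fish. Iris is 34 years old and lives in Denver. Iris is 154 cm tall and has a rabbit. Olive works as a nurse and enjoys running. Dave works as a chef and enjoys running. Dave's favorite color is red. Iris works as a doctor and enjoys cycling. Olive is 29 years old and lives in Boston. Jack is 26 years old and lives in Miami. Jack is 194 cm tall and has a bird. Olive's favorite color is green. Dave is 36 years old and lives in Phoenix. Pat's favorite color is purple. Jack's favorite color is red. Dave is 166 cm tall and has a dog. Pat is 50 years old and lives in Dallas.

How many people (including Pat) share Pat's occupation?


Pat is a chef. Count = 2

2


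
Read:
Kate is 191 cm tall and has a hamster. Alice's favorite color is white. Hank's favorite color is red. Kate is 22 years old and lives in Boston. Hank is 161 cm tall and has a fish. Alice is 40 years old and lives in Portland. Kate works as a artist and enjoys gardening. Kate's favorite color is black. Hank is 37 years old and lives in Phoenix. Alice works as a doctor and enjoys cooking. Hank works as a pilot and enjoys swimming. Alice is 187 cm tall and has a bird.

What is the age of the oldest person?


Oldest: Alice at 40

40


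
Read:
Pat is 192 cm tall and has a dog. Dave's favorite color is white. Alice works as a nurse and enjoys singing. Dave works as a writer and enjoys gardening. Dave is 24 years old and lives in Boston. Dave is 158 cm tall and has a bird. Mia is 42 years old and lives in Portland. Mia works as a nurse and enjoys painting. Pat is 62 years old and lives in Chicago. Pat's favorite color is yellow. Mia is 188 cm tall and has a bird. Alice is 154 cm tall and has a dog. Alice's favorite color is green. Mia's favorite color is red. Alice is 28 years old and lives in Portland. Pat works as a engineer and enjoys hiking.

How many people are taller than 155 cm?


Taller than 155: 3

3


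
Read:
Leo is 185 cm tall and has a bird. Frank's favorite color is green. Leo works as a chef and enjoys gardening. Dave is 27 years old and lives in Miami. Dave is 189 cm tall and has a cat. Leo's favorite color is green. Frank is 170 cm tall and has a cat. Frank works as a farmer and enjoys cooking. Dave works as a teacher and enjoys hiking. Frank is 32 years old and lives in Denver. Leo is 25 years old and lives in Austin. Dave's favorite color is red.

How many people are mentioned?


People: Frank, Leo, Dave. Count = 3

3


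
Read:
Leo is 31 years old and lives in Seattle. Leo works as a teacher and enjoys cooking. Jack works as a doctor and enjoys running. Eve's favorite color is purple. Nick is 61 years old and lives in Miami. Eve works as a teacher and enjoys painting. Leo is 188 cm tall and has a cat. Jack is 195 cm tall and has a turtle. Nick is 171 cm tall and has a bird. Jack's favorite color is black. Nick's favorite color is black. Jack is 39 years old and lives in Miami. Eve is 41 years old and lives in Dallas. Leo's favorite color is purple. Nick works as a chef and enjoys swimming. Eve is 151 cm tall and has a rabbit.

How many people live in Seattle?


Count in Seattle: 1

1


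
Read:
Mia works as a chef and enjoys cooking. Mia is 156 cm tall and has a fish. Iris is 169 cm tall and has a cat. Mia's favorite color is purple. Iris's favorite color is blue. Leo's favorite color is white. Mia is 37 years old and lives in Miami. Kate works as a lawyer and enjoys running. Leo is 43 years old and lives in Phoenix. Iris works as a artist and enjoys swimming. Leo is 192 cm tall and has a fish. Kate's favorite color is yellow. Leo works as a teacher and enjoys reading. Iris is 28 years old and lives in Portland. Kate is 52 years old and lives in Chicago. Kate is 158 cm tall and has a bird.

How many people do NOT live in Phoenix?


Not in Phoenix: 3

3


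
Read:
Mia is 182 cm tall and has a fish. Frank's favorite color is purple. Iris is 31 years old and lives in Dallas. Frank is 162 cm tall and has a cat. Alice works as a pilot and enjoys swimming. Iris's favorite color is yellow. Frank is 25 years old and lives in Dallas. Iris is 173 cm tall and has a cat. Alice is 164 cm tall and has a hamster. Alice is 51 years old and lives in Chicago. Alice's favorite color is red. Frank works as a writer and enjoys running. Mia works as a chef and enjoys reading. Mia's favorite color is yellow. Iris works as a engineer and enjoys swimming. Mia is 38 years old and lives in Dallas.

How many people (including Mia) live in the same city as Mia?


Mia lives in Dallas. Count = 3

3


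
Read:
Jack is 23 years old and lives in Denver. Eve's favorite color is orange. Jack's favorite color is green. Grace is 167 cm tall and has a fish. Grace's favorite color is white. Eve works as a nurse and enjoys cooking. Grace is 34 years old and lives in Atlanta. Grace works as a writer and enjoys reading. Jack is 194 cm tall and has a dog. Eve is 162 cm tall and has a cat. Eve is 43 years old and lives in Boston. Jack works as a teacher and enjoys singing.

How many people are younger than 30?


Filter: 1

1


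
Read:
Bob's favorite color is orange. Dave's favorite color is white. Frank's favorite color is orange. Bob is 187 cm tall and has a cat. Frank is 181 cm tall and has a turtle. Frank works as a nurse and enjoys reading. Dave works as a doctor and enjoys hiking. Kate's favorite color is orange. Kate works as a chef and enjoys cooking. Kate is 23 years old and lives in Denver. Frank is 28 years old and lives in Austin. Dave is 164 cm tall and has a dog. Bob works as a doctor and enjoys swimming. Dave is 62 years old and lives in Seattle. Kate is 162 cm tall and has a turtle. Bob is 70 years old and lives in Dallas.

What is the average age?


Sum=183, n=4, avg=45.75

45.75


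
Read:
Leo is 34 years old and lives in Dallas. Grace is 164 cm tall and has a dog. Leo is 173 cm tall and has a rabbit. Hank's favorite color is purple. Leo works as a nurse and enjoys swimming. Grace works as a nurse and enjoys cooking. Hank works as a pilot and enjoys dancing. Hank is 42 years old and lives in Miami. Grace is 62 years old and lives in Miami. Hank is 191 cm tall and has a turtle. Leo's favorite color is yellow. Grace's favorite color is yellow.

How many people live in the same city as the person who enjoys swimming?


Person with hobby swimming is Leo, city Dallas. Count = 1

1


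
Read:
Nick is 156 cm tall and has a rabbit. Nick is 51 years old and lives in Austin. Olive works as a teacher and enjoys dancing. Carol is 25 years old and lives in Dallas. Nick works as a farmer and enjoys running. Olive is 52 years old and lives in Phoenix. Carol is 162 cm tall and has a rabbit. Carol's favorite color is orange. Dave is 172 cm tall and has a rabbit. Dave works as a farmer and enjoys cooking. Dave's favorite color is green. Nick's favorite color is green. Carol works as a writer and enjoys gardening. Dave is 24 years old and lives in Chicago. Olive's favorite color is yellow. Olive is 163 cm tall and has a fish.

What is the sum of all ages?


51+25+52+24 = 152

152


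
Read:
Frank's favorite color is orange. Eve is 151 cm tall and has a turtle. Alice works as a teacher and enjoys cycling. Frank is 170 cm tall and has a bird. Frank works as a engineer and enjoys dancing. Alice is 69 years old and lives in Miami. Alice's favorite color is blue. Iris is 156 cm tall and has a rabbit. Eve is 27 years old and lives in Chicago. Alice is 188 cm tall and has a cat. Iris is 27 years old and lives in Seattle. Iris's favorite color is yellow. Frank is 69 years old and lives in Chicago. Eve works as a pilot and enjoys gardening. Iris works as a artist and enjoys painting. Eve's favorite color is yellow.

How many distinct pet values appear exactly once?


Unique pet values: 4

4


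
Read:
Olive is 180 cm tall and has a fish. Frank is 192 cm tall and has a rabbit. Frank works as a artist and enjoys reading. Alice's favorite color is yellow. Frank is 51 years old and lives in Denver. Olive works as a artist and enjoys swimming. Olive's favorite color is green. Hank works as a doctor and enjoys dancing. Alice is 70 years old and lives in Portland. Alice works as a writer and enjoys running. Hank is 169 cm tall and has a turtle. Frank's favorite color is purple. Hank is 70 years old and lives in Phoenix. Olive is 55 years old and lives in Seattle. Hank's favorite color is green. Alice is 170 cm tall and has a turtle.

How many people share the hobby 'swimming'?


Count: 1

1


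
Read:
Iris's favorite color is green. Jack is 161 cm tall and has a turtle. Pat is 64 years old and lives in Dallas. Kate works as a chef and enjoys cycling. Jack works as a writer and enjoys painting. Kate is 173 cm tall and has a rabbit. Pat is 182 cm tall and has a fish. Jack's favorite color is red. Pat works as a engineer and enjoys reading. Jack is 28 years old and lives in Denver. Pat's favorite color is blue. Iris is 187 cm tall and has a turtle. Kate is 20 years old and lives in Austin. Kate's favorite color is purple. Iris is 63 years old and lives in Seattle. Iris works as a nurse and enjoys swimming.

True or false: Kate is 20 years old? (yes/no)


Kate is actually 20. yes

yes


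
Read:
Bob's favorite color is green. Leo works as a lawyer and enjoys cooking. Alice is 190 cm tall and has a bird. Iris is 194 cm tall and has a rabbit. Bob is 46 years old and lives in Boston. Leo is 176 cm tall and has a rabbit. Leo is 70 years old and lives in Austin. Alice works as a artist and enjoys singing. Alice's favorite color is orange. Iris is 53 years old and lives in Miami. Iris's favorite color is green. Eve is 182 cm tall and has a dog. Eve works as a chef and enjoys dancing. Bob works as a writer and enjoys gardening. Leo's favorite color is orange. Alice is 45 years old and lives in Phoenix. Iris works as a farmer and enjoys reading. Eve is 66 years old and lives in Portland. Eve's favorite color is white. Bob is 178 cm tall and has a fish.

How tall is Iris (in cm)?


Iris is 194 cm tall

194


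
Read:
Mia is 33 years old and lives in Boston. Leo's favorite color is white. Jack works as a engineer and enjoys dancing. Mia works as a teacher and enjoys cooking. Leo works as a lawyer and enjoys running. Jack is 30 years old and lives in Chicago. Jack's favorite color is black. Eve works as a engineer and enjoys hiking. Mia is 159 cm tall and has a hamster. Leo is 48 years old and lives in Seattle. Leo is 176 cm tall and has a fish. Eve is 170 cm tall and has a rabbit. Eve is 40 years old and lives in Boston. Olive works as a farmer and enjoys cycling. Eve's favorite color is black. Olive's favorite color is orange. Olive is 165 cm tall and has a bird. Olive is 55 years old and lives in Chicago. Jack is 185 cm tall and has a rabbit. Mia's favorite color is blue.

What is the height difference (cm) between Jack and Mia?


|185 - 159| = 26

26


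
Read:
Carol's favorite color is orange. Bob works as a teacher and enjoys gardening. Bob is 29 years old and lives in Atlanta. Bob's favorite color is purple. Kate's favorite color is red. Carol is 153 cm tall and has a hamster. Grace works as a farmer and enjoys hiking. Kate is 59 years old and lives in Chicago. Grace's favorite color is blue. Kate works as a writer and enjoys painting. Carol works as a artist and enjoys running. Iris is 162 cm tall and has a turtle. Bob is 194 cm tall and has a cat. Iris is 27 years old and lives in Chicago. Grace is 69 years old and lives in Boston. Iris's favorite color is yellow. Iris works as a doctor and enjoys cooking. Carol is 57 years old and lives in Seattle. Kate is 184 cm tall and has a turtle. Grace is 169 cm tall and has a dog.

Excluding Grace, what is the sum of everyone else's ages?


Sum (excluding Grace): 172

172


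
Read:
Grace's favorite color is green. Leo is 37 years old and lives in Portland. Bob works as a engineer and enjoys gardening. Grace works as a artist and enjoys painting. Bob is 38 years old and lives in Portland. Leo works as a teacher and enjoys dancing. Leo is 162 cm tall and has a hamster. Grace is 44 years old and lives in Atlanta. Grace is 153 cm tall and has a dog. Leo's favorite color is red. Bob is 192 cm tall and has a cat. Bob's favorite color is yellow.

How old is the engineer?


The engineer is Bob, age 38

38


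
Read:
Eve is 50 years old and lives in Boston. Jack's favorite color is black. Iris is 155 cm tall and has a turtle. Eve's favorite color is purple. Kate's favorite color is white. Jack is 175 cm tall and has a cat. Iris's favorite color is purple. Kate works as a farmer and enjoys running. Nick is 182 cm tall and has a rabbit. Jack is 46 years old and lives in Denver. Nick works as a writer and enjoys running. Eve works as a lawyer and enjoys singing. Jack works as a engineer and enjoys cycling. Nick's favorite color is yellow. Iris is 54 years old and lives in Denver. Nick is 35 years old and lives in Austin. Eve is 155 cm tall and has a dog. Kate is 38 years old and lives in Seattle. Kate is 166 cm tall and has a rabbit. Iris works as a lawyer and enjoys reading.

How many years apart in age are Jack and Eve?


46 vs 50, diff = 4

4


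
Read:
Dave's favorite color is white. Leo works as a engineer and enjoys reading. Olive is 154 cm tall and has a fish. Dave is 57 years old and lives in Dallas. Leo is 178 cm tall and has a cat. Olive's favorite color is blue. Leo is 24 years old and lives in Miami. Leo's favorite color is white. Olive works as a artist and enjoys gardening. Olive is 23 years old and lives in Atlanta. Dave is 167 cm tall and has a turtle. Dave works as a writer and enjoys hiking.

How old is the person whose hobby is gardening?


Person with hobby=gardening is Olive, age 23

23


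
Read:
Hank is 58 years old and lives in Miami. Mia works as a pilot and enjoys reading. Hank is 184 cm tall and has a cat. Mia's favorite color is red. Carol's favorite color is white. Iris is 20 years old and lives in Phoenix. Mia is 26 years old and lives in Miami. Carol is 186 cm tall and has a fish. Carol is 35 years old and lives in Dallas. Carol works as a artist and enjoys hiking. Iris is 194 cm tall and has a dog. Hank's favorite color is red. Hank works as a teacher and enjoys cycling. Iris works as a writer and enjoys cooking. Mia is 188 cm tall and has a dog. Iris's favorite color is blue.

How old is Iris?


Iris is 20 years old

20


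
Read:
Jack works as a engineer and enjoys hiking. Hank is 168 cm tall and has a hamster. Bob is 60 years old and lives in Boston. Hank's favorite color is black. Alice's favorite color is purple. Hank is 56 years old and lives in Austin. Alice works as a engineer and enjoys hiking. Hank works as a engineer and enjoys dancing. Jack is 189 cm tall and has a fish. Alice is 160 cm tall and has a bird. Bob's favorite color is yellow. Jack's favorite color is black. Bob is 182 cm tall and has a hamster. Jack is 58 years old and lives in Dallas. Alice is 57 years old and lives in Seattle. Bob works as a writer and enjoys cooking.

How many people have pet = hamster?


Count: 2

2


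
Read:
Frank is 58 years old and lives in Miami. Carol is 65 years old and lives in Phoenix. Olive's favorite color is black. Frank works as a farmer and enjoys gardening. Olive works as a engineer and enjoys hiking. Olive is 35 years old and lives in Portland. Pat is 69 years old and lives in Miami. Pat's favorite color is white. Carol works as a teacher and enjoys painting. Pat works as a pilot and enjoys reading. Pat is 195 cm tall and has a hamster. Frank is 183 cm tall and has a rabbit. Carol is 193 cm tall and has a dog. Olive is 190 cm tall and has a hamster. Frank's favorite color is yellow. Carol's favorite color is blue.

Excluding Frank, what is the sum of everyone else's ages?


Sum (excluding Frank): 169

169


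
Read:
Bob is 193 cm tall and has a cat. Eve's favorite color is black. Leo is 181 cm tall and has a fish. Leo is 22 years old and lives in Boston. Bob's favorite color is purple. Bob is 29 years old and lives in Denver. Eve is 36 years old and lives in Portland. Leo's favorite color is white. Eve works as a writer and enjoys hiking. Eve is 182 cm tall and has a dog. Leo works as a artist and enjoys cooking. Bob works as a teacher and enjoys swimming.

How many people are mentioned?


People: Leo, Eve, Bob. Count = 3

3


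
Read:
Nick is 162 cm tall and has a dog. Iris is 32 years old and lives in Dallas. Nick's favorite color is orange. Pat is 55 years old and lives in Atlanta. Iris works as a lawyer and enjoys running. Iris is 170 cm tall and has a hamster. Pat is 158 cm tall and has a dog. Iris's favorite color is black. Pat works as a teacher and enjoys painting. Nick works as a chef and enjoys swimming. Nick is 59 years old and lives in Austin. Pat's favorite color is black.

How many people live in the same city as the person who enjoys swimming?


Person with hobby swimming is Nick, city Austin. Count = 1

1


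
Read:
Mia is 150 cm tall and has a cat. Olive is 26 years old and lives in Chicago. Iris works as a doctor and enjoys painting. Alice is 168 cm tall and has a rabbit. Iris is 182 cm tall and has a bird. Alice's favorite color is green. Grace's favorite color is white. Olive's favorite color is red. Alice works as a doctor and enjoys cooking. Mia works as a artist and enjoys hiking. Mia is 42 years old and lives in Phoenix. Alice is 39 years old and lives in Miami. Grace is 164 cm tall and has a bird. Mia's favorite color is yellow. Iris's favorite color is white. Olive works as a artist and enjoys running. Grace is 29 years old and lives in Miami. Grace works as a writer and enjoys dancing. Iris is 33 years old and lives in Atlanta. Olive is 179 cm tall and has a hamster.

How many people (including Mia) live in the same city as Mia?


Mia lives in Phoenix. Count = 1

1


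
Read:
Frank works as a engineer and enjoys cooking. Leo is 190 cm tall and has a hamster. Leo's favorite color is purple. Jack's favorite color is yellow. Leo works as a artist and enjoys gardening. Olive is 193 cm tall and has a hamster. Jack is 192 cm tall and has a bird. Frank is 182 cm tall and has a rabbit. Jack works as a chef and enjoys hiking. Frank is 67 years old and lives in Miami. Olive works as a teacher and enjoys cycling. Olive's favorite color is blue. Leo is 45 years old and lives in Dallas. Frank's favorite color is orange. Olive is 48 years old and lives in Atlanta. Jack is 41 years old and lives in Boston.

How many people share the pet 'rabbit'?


Count: 1

1


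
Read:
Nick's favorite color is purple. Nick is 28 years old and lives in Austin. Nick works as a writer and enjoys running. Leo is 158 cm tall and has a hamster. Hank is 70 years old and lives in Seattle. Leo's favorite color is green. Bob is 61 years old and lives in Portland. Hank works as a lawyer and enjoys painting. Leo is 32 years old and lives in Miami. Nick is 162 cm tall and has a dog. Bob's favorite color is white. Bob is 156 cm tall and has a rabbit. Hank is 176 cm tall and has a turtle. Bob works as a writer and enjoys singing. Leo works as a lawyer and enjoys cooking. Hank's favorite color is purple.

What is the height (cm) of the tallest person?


Tallest: Hank at 176 cm

176


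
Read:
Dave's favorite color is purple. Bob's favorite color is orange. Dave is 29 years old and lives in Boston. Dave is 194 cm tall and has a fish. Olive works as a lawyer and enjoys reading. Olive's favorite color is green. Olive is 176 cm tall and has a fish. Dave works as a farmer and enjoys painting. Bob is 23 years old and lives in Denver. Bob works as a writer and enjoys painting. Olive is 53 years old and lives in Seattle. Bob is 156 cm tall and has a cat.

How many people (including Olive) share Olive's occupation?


Olive is a lawyer. Count = 1

1


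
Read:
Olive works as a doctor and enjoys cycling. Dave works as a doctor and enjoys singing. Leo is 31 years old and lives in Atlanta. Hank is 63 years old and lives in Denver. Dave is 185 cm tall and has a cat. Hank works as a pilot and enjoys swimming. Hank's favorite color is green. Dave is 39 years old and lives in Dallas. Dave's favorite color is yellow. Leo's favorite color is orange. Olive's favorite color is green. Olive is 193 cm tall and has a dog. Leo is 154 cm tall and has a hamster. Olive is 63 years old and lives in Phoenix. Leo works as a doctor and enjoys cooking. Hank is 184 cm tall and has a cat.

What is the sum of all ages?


31+39+63+63 = 196

196


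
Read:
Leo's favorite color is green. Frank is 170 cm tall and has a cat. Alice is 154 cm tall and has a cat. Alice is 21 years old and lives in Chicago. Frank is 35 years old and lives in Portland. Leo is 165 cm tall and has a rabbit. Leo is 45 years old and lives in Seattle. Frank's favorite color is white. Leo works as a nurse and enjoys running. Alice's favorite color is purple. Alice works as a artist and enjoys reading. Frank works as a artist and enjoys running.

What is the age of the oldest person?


Oldest: Leo at 45

45


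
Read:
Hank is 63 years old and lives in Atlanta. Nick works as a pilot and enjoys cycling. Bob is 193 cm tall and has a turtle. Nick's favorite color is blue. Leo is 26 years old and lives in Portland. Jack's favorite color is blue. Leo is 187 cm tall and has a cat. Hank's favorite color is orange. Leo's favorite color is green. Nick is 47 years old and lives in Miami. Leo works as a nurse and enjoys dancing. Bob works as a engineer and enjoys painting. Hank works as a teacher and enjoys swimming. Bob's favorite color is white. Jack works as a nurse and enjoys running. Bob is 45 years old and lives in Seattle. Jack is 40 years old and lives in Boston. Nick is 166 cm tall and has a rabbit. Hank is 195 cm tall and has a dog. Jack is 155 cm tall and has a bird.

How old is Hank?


Hank is 63 years old

63
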